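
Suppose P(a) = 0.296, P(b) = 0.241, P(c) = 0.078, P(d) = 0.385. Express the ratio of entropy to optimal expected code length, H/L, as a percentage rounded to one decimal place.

94.7%

Entropy H = −Σ p log₂ p ≈ 1.8319 bits.
Huffman merges: 39/500+241/1000→319/1000; 37/125+319/1000→123/200; 77/200+123/200→1. L = 967/500 ≈ 1.9340.
Efficiency = H/L = 1.8319/1.9340 = 94.7%.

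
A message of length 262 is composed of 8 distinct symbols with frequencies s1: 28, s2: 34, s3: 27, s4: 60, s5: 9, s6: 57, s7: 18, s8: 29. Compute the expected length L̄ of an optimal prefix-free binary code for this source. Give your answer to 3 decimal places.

Probabilities are the counts divided by 262.
Repeatedly combine the two least-probable nodes; the expected code length is the sum of the merged weights.
merge 9/262 + 9/131 → 27/262
merge 27/262 + 27/262 → 27/131
merge 14/131 + 29/262 → 57/262
merge 17/131 + 27/131 → 44/131
merge 57/262 + 57/262 → 57/131
merge 30/131 + 44/131 → 74/131
merge 57/131 + 74/131 → 1
L = 27/262 + 27/131 + 57/262 + 44/131 + 57/131 + 74/131 + 1 = 375/131 ≈ 2.863 bits/symbol.

2.863 bits/symbol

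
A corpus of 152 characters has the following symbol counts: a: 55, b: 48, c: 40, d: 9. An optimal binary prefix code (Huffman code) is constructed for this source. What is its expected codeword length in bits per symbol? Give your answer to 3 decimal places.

Probabilities are the counts divided by 152.
Repeatedly combine the two least-probable nodes; the expected code length is the sum of the merged weights.
merge 9/152 + 5/19 → 49/152
merge 6/19 + 49/152 → 97/152
merge 55/152 + 97/152 → 1
L = 49/152 + 97/152 + 1 = 149/76 ≈ 1.961 bits/symbol.

1.961 bits/symbol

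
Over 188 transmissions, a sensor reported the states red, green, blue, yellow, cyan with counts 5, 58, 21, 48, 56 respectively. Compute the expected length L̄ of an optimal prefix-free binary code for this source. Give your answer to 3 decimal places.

2.138 bits/symbol

Probabilities are the counts divided by 188.
Repeatedly combine the two least-probable nodes; the expected code length is the sum of the merged weights.
merge 5/188 + 21/188 → 13/94
merge 13/94 + 12/47 → 37/94
merge 14/47 + 29/94 → 57/94
merge 37/94 + 57/94 → 1
L = 13/94 + 37/94 + 57/94 + 1 = 201/94 ≈ 2.138 bits/symbol.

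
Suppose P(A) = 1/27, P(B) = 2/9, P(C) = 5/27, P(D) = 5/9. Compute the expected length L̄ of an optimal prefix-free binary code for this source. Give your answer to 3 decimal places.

Repeatedly combine the two least-probable nodes; the expected code length is the sum of the merged weights.
merge 1/27 + 5/27 → 2/9
merge 2/9 + 2/9 → 4/9
merge 4/9 + 5/9 → 1
L = 2/9 + 4/9 + 1 = 5/3 ≈ 1.667 bits/symbol.

1.667 bits/symbol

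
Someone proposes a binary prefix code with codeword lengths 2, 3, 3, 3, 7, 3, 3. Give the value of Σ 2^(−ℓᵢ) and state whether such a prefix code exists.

0.8828125; yes

With common denominator 2^7 = 128: Σ 2^(−ℓᵢ) = 32/128 + 16/128 + 16/128 + 16/128 + 1/128 + 16/128 + 16/128 = 113/128 = 0.8828125.
Kraft's inequality requires Σ ≤ 1; here Σ = 0.8828125 ≤ 1, so such a prefix code exists.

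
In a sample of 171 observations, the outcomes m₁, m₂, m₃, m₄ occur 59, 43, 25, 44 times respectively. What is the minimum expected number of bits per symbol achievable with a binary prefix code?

Probabilities are the counts divided by 171.
Repeatedly combine the two least-probable nodes; the expected code length is the sum of the merged weights.
merge 25/171 + 43/171 → 68/171
merge 44/171 + 59/171 → 103/171
merge 68/171 + 103/171 → 1
L = 68/171 + 103/171 + 1 = 2 bits/symbol.

2 bits/symbol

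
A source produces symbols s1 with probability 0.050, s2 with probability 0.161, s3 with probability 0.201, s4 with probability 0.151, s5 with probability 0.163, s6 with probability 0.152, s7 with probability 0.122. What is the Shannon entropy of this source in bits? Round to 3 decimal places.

2.727 bits

H = −Σ pᵢ log₂ pᵢ.
−0.050·log₂(0.050) = 0.2161
−0.161·log₂(0.161) = 0.4242
−0.201·log₂(0.201) = 0.4653
−0.151·log₂(0.151) = 0.4118
−0.163·log₂(0.163) = 0.4266
−0.152·log₂(0.152) = 0.4131
−0.122·log₂(0.122) = 0.3703
Sum ≈ 2.7274 → 2.727 bits.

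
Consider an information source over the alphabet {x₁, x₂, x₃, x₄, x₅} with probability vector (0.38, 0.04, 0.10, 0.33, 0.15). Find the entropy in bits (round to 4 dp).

H = −Σ pᵢ log₂ pᵢ.
−0.38·log₂(0.38) = 0.5305
−0.04·log₂(0.04) = 0.1858
−0.10·log₂(0.10) = 0.3322
−0.33·log₂(0.33) = 0.5278
−0.15·log₂(0.15) = 0.4105
Sum ≈ 1.9868 → 1.9868 bits.

1.9868 bits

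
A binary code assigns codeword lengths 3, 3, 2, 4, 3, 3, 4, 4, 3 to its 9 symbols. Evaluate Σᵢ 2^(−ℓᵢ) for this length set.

With common denominator 2^4 = 16: Σ 2^(−ℓᵢ) = 2/16 + 2/16 + 4/16 + 1/16 + 2/16 + 2/16 + 1/16 + 1/16 + 2/16 = 17/16 = 1.0625.

1.0625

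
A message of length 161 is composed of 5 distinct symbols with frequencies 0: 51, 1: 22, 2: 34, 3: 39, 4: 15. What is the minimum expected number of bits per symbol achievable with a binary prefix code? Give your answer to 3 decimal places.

2.230 bits/symbol

Probabilities are the counts divided by 161.
Repeatedly combine the two least-probable nodes; the expected code length is the sum of the merged weights.
merge 15/161 + 22/161 → 37/161
merge 34/161 + 37/161 → 71/161
merge 39/161 + 51/161 → 90/161
merge 71/161 + 90/161 → 1
L = 37/161 + 71/161 + 90/161 + 1 = 359/161 ≈ 2.230 bits/symbol.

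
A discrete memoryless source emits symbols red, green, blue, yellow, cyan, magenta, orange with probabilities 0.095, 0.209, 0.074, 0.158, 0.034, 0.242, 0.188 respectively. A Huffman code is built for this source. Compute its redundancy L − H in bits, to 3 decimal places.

Entropy H = −Σ p log₂ p ≈ 2.6077 bits.
Huffman merges: 17/500+37/500→27/250; 19/200+27/250→203/1000; 79/500+47/250→173/500; 203/1000+209/1000→103/250; 121/500+173/500→147/250; 103/250+147/250→1. L = 2657/1000 ≈ 2.6570.
L − H = 2.6570 − 2.6077 = 0.049 bits.

0.049 bits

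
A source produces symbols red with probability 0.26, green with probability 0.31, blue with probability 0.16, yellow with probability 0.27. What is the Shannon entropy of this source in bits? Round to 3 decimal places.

H = −Σ pᵢ log₂ pᵢ.
−0.26·log₂(0.26) = 0.5053
−0.31·log₂(0.31) = 0.5238
−0.16·log₂(0.16) = 0.4230
−0.27·log₂(0.27) = 0.5100
Sum ≈ 1.9621 → 1.962 bits.

1.962 bits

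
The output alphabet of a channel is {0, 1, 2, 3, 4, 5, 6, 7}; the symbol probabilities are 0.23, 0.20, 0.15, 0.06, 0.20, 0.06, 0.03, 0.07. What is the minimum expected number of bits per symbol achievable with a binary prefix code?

2.79 bits/symbol

Repeatedly combine the two least-probable nodes; the expected code length is the sum of the merged weights.
merge 3/100 + 3/50 → 9/100
merge 3/50 + 7/100 → 13/100
merge 9/100 + 13/100 → 11/50
merge 3/20 + 1/5 → 7/20
merge 1/5 + 11/50 → 21/50
merge 23/100 + 7/20 → 29/50
merge 21/50 + 29/50 → 1
L = 9/100 + 13/100 + 11/50 + 7/20 + 21/50 + 29/50 + 1 = 279/100 = 2.79 bits/symbol.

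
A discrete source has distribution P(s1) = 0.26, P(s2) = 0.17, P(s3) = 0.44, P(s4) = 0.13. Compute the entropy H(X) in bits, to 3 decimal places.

H = −Σ pᵢ log₂ pᵢ.
−0.26·log₂(0.26) = 0.5053
−0.17·log₂(0.17) = 0.4346
−0.44·log₂(0.44) = 0.5211
−0.13·log₂(0.13) = 0.3826
Sum ≈ 1.8437 → 1.844 bits.

1.844 bits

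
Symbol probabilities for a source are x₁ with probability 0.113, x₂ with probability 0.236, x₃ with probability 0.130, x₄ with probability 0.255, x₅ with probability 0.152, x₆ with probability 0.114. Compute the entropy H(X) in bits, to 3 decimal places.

H = −Σ pᵢ log₂ pᵢ.
−0.113·log₂(0.113) = 0.3555
−0.236·log₂(0.236) = 0.4916
−0.130·log₂(0.130) = 0.3826
−0.255·log₂(0.255) = 0.5027
−0.152·log₂(0.152) = 0.4131
−0.114·log₂(0.114) = 0.3571
Sum ≈ 2.5027 → 2.503 bits.

2.503 bits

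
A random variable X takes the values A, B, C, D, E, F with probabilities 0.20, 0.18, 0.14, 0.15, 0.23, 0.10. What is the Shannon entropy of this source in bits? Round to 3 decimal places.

H = −Σ pᵢ log₂ pᵢ.
−0.20·log₂(0.20) = 0.4644
−0.18·log₂(0.18) = 0.4453
−0.14·log₂(0.14) = 0.3971
−0.15·log₂(0.15) = 0.4105
−0.23·log₂(0.23) = 0.4877
−0.10·log₂(0.10) = 0.3322
Sum ≈ 2.5372 → 2.537 bits.

2.537 bits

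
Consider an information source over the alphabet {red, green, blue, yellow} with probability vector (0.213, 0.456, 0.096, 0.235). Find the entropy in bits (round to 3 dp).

H = −Σ pᵢ log₂ pᵢ.
−0.213·log₂(0.213) = 0.4752
−0.456·log₂(0.456) = 0.5166
−0.096·log₂(0.096) = 0.3246
−0.235·log₂(0.235) = 0.4910
Sum ≈ 1.8074 → 1.807 bits.

1.807 bits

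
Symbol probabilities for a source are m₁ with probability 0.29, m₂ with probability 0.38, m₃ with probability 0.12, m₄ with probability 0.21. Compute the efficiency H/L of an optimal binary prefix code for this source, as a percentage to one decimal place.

96.8%

Entropy H = −Σ p log₂ p ≈ 1.8882 bits.
Huffman merges: 3/25+21/100→33/100; 29/100+33/100→31/50; 19/50+31/50→1. L = 39/20 ≈ 1.9500.
Efficiency = H/L = 1.8882/1.9500 = 96.8%.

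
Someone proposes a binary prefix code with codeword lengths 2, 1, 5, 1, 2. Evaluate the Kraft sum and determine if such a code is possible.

With common denominator 2^5 = 32: Σ 2^(−ℓᵢ) = 8/32 + 16/32 + 1/32 + 16/32 + 8/32 = 49/32 = 1.53125.
Kraft's inequality requires Σ ≤ 1; here Σ = 1.53125 > 1, so no such prefix code exists.

1.53125; no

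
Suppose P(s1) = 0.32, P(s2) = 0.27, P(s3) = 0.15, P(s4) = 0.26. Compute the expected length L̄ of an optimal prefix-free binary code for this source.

2 bits/symbol

Repeatedly combine the two least-probable nodes; the expected code length is the sum of the merged weights.
merge 3/20 + 13/50 → 41/100
merge 27/100 + 8/25 → 59/100
merge 41/100 + 59/100 → 1
L = 41/100 + 59/100 + 1 = 2 bits/symbol.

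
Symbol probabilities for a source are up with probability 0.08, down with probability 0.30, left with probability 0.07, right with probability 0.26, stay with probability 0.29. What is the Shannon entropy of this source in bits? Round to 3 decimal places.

H = −Σ pᵢ log₂ pᵢ.
−0.08·log₂(0.08) = 0.2915
−0.30·log₂(0.30) = 0.5211
−0.07·log₂(0.07) = 0.2686
−0.26·log₂(0.26) = 0.5053
−0.29·log₂(0.29) = 0.5179
Sum ≈ 2.1043 → 2.104 bits.

2.104 bits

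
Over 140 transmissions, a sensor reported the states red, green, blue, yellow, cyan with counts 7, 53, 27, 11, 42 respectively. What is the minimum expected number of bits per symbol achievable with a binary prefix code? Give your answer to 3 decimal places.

Probabilities are the counts divided by 140.
Repeatedly combine the two least-probable nodes; the expected code length is the sum of the merged weights.
merge 1/20 + 11/140 → 9/70
merge 9/70 + 27/140 → 9/28
merge 3/10 + 9/28 → 87/140
merge 53/140 + 87/140 → 1
L = 9/70 + 9/28 + 87/140 + 1 = 29/14 ≈ 2.071 bits/symbol.

2.071 bits/symbol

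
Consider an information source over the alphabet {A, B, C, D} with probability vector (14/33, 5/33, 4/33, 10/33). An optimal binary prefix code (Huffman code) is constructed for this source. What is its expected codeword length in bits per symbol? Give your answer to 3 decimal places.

1.848 bits/symbol

Repeatedly combine the two least-probable nodes; the expected code length is the sum of the merged weights.
merge 4/33 + 5/33 → 3/11
merge 3/11 + 10/33 → 19/33
merge 14/33 + 19/33 → 1
L = 3/11 + 19/33 + 1 = 61/33 ≈ 1.848 bits/symbol.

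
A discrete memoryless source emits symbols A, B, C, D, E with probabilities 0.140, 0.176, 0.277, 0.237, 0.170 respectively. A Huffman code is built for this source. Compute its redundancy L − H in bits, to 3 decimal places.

Entropy H = −Σ p log₂ p ≈ 2.2781 bits.
Huffman merges: 7/50+17/100→31/100; 22/125+237/1000→413/1000; 277/1000+31/100→587/1000; 413/1000+587/1000→1. L = 231/100 ≈ 2.3100.
L − H = 2.3100 − 2.2781 = 0.032 bits.

0.032 bits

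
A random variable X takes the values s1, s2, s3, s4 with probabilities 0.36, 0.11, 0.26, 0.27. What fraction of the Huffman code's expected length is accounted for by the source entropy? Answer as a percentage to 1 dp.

Entropy H = −Σ p log₂ p ≈ 1.8962 bits.
Huffman merges: 11/100+13/50→37/100; 27/100+9/25→63/100; 37/100+63/100→1. L = 2 ≈ 2.0000.
Efficiency = H/L = 1.8962/2.0000 = 94.8%.

94.8%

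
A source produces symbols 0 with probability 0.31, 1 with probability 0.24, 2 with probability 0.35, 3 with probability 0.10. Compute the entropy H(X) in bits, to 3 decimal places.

H = −Σ pᵢ log₂ pᵢ.
−0.31·log₂(0.31) = 0.5238
−0.24·log₂(0.24) = 0.4941
−0.35·log₂(0.35) = 0.5301
−0.10·log₂(0.10) = 0.3322
Sum ≈ 1.8802 → 1.880 bits.

1.880 bits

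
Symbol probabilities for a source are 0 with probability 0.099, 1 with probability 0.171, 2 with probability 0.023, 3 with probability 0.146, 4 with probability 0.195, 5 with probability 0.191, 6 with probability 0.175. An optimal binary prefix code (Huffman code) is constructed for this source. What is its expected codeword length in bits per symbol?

2.736 bits/symbol

Repeatedly combine the two least-probable nodes; the expected code length is the sum of the merged weights.
merge 23/1000 + 99/1000 → 61/500
merge 61/500 + 73/500 → 67/250
merge 171/1000 + 7/40 → 173/500
merge 191/1000 + 39/200 → 193/500
merge 67/250 + 173/500 → 307/500
merge 193/500 + 307/500 → 1
L = 61/500 + 67/250 + 173/500 + 193/500 + 307/500 + 1 = 342/125 = 2.736 bits/symbol.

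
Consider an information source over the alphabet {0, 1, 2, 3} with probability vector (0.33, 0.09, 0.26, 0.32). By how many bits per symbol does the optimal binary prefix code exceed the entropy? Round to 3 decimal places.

Entropy H = −Σ p log₂ p ≈ 1.8718 bits.
Huffman merges: 9/100+13/50→7/20; 8/25+33/100→13/20; 7/20+13/20→1. L = 2 ≈ 2.0000.
L − H = 2.0000 − 1.8718 = 0.128 bits.

0.128 bits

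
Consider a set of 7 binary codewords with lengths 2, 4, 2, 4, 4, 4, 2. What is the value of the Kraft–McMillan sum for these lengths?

With common denominator 2^4 = 16: Σ 2^(−ℓᵢ) = 4/16 + 1/16 + 4/16 + 1/16 + 1/16 + 1/16 + 4/16 = 16/16 = 1.

1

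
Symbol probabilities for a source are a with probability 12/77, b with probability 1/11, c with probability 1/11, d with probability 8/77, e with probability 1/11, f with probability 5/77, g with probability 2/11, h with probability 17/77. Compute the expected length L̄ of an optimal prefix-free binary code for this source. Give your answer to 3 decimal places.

Repeatedly combine the two least-probable nodes; the expected code length is the sum of the merged weights.
merge 5/77 + 1/11 → 12/77
merge 1/11 + 1/11 → 2/11
merge 8/77 + 12/77 → 20/77
merge 12/77 + 2/11 → 26/77
merge 2/11 + 17/77 → 31/77
merge 20/77 + 26/77 → 46/77
merge 31/77 + 46/77 → 1
L = 12/77 + 2/11 + 20/77 + 26/77 + 31/77 + 46/77 + 1 = 226/77 ≈ 2.935 bits/symbol.

2.935 bits/symbol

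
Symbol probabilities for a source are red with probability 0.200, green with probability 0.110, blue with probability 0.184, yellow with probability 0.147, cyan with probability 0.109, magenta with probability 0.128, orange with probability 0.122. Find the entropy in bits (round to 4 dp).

2.7691 bits

H = −Σ pᵢ log₂ pᵢ.
−0.200·log₂(0.200) = 0.4644
−0.110·log₂(0.110) = 0.3503
−0.184·log₂(0.184) = 0.4494
−0.147·log₂(0.147) = 0.4066
−0.109·log₂(0.109) = 0.3485
−0.128·log₂(0.128) = 0.3796
−0.122·log₂(0.122) = 0.3703
Sum ≈ 2.7691 → 2.7691 bits.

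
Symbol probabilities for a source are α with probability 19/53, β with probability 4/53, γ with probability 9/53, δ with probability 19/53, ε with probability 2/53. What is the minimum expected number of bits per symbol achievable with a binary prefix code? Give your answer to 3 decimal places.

Repeatedly combine the two least-probable nodes; the expected code length is the sum of the merged weights.
merge 2/53 + 4/53 → 6/53
merge 6/53 + 9/53 → 15/53
merge 15/53 + 19/53 → 34/53
merge 19/53 + 34/53 → 1
L = 6/53 + 15/53 + 34/53 + 1 = 108/53 ≈ 2.038 bits/symbol.

2.038 bits/symbol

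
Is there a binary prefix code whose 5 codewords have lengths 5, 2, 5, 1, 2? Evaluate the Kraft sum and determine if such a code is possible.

1.0625; no

With common denominator 2^5 = 32: Σ 2^(−ℓᵢ) = 1/32 + 8/32 + 1/32 + 16/32 + 8/32 = 34/32 = 1.0625.
Kraft's inequality requires Σ ≤ 1; here Σ = 1.0625 > 1, so no such prefix code exists.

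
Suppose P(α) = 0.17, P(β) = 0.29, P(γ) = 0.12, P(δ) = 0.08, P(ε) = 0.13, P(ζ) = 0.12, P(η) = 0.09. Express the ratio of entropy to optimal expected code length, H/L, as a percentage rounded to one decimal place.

98.7%

Entropy H = −Σ p log₂ p ≈ 2.6734 bits.
Huffman merges: 2/25+9/100→17/100; 3/25+3/25→6/25; 13/100+17/100→3/10; 17/100+6/25→41/100; 29/100+3/10→59/100; 41/100+59/100→1. L = 271/100 ≈ 2.7100.
Efficiency = H/L = 2.6734/2.7100 = 98.7%.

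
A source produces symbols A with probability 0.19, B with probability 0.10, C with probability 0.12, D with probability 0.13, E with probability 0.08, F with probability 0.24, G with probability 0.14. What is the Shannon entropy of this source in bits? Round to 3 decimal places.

2.720 bits

H = −Σ pᵢ log₂ pᵢ.
−0.19·log₂(0.19) = 0.4552
−0.10·log₂(0.10) = 0.3322
−0.12·log₂(0.12) = 0.3671
−0.13·log₂(0.13) = 0.3826
−0.08·log₂(0.08) = 0.2915
−0.24·log₂(0.24) = 0.4941
−0.14·log₂(0.14) = 0.3971
Sum ≈ 2.7199 → 2.720 bits.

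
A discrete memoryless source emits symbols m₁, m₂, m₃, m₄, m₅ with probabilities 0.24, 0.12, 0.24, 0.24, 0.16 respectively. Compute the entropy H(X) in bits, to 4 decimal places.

2.2725 bits

H = −Σ pᵢ log₂ pᵢ.
−0.24·log₂(0.24) = 0.4941
−0.12·log₂(0.12) = 0.3671
−0.24·log₂(0.24) = 0.4941
−0.24·log₂(0.24) = 0.4941
−0.16·log₂(0.16) = 0.4230
Sum ≈ 2.2725 → 2.2725 bits.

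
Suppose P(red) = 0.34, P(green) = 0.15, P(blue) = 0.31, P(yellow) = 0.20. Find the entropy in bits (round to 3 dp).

1.928 bits

H = −Σ pᵢ log₂ pᵢ.
−0.34·log₂(0.34) = 0.5292
−0.15·log₂(0.15) = 0.4105
−0.31·log₂(0.31) = 0.5238
−0.20·log₂(0.20) = 0.4644
Sum ≈ 1.9279 → 1.928 bits.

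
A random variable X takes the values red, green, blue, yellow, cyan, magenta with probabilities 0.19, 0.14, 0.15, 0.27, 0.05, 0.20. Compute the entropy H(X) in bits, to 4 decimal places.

H = −Σ pᵢ log₂ pᵢ.
−0.19·log₂(0.19) = 0.4552
−0.14·log₂(0.14) = 0.3971
−0.15·log₂(0.15) = 0.4105
−0.27·log₂(0.27) = 0.5100
−0.05·log₂(0.05) = 0.2161
−0.20·log₂(0.20) = 0.4644
Sum ≈ 2.4534 → 2.4534 bits.

2.4534 bits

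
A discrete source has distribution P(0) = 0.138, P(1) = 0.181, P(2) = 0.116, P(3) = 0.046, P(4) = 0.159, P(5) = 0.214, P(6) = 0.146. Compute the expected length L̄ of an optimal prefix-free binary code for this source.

Repeatedly combine the two least-probable nodes; the expected code length is the sum of the merged weights.
merge 23/500 + 29/250 → 81/500
merge 69/500 + 73/500 → 71/250
merge 159/1000 + 81/500 → 321/1000
merge 181/1000 + 107/500 → 79/200
merge 71/250 + 321/1000 → 121/200
merge 79/200 + 121/200 → 1
L = 81/500 + 71/250 + 321/1000 + 79/200 + 121/200 + 1 = 2767/1000 = 2.767 bits/symbol.

2.767 bits/symbol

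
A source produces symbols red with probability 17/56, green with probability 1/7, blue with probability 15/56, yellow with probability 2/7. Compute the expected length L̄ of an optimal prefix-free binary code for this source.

Repeatedly combine the two least-probable nodes; the expected code length is the sum of the merged weights.
merge 1/7 + 15/56 → 23/56
merge 2/7 + 17/56 → 33/56
merge 23/56 + 33/56 → 1
L = 23/56 + 33/56 + 1 = 2 bits/symbol.

2 bits/symbol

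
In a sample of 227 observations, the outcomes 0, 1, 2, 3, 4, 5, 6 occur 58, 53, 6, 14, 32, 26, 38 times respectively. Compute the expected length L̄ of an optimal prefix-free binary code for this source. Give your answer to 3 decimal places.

Probabilities are the counts divided by 227.
Repeatedly combine the two least-probable nodes; the expected code length is the sum of the merged weights.
merge 6/227 + 14/227 → 20/227
merge 20/227 + 26/227 → 46/227
merge 32/227 + 38/227 → 70/227
merge 46/227 + 53/227 → 99/227
merge 58/227 + 70/227 → 128/227
merge 99/227 + 128/227 → 1
L = 20/227 + 46/227 + 70/227 + 99/227 + 128/227 + 1 = 590/227 ≈ 2.599 bits/symbol.

2.599 bits/symbol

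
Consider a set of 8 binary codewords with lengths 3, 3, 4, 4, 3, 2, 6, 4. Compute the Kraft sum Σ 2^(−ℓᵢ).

0.828125

With common denominator 2^6 = 64: Σ 2^(−ℓᵢ) = 8/64 + 8/64 + 4/64 + 4/64 + 8/64 + 16/64 + 1/64 + 4/64 = 53/64 = 0.828125.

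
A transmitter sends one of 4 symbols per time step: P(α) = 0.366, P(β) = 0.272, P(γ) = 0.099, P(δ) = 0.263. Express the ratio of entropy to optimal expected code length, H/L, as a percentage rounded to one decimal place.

94.1%

Entropy H = −Σ p log₂ p ≈ 1.8787 bits.
Huffman merges: 99/1000+263/1000→181/500; 34/125+181/500→317/500; 183/500+317/500→1. L = 499/250 ≈ 1.9960.
Efficiency = H/L = 1.8787/1.9960 = 94.1%.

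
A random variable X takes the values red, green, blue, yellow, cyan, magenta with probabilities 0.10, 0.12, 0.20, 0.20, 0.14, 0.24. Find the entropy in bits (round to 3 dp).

H = −Σ pᵢ log₂ pᵢ.
−0.10·log₂(0.10) = 0.3322
−0.12·log₂(0.12) = 0.3671
−0.20·log₂(0.20) = 0.4644
−0.20·log₂(0.20) = 0.4644
−0.14·log₂(0.14) = 0.3971
−0.24·log₂(0.24) = 0.4941
Sum ≈ 2.5193 → 2.519 bits.

2.519 bits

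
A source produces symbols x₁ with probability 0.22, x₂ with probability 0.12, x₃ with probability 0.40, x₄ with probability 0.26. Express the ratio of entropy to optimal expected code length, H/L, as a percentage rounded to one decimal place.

97.0%

Entropy H = −Σ p log₂ p ≈ 1.8817 bits.
Huffman merges: 3/25+11/50→17/50; 13/50+17/50→3/5; 2/5+3/5→1. L = 97/50 ≈ 1.9400.
Efficiency = H/L = 1.8817/1.9400 = 97.0%.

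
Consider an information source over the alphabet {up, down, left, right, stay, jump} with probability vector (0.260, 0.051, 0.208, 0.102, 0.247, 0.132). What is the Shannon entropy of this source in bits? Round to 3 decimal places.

H = −Σ pᵢ log₂ pᵢ.
−0.260·log₂(0.260) = 0.5053
−0.051·log₂(0.051) = 0.2190
−0.208·log₂(0.208) = 0.4712
−0.102·log₂(0.102) = 0.3359
−0.247·log₂(0.247) = 0.4983
−0.132·log₂(0.132) = 0.3856
Sum ≈ 2.4153 → 2.415 bits.

2.415 bits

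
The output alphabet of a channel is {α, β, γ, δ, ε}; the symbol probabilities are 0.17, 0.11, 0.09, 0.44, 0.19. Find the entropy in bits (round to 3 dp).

H = −Σ pᵢ log₂ pᵢ.
−0.17·log₂(0.17) = 0.4346
−0.11·log₂(0.11) = 0.3503
−0.09·log₂(0.09) = 0.3127
−0.44·log₂(0.44) = 0.5211
−0.19·log₂(0.19) = 0.4552
Sum ≈ 2.0739 → 2.074 bits.

2.074 bits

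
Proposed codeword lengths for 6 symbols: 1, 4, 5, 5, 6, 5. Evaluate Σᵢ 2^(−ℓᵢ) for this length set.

With common denominator 2^6 = 64: Σ 2^(−ℓᵢ) = 32/64 + 4/64 + 2/64 + 2/64 + 1/64 + 2/64 = 43/64 = 0.671875.

0.671875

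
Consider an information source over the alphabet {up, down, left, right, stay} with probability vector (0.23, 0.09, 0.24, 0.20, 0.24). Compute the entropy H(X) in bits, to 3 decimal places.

2.253 bits

H = −Σ pᵢ log₂ pᵢ.
−0.23·log₂(0.23) = 0.4877
−0.09·log₂(0.09) = 0.3127
−0.24·log₂(0.24) = 0.4941
−0.20·log₂(0.20) = 0.4644
−0.24·log₂(0.24) = 0.4941
Sum ≈ 2.2530 → 2.253 bits.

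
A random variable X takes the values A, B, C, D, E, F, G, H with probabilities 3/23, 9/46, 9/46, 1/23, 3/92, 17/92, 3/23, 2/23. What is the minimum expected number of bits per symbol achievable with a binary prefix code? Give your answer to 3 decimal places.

2.848 bits/symbol

Repeatedly combine the two least-probable nodes; the expected code length is the sum of the merged weights.
merge 3/92 + 1/23 → 7/92
merge 7/92 + 2/23 → 15/92
merge 3/23 + 3/23 → 6/23
merge 15/92 + 17/92 → 8/23
merge 9/46 + 9/46 → 9/23
merge 6/23 + 8/23 → 14/23
merge 9/23 + 14/23 → 1
L = 7/92 + 15/92 + 6/23 + 8/23 + 9/23 + 14/23 + 1 = 131/46 ≈ 2.848 bits/symbol.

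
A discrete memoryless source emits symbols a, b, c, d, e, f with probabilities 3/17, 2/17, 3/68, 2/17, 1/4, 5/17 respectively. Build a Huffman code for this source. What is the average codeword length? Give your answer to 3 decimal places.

Repeatedly combine the two least-probable nodes; the expected code length is the sum of the merged weights.
merge 3/68 + 2/17 → 11/68
merge 2/17 + 11/68 → 19/68
merge 3/17 + 1/4 → 29/68
merge 19/68 + 5/17 → 39/68
merge 29/68 + 39/68 → 1
L = 11/68 + 19/68 + 29/68 + 39/68 + 1 = 83/34 ≈ 2.441 bits/symbol.

2.441 bits/symbol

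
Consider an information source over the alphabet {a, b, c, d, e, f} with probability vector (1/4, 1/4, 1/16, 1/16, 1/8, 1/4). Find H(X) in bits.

Each probability is a power of 1/2, so log₂(1/p) is an integer.
H = Σ p·log₂(1/p) = 1/4·2 + 1/4·2 + 1/16·4 + 1/16·4 + 1/8·3 + 1/4·2 = 2.375 bits.

2.375 bits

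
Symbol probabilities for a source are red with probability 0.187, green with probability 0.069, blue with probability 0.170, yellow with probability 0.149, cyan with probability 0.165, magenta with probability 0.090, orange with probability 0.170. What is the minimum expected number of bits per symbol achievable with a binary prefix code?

Repeatedly combine the two least-probable nodes; the expected code length is the sum of the merged weights.
merge 69/1000 + 9/100 → 159/1000
merge 149/1000 + 159/1000 → 77/250
merge 33/200 + 17/100 → 67/200
merge 17/100 + 187/1000 → 357/1000
merge 77/250 + 67/200 → 643/1000
merge 357/1000 + 643/1000 → 1
L = 159/1000 + 77/250 + 67/200 + 357/1000 + 643/1000 + 1 = 1401/500 = 2.802 bits/symbol.

2.802 bits/symbol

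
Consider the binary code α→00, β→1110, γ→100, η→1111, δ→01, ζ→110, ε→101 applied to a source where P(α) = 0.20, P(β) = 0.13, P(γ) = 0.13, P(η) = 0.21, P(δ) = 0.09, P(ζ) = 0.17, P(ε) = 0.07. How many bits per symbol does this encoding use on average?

3.05 bits/symbol

L̄ = Σ pᵢ·ℓᵢ = 0.20·2 + 0.13·4 + 0.13·3 + 0.21·4 + 0.09·2 + 0.17·3 + 0.07·3 = 3.05 bits/symbol.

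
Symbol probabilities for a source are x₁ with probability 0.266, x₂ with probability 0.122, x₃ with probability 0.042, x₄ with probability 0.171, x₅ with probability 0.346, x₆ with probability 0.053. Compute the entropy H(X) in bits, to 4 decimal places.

H = −Σ pᵢ log₂ pᵢ.
−0.266·log₂(0.266) = 0.5082
−0.122·log₂(0.122) = 0.3703
−0.042·log₂(0.042) = 0.1921
−0.171·log₂(0.171) = 0.4357
−0.346·log₂(0.346) = 0.5298
−0.053·log₂(0.053) = 0.2246
Sum ≈ 2.2606 → 2.2606 bits.

2.2606 bits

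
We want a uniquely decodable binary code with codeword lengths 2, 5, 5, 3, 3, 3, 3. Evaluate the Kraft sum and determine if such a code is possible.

With common denominator 2^5 = 32: Σ 2^(−ℓᵢ) = 8/32 + 1/32 + 1/32 + 4/32 + 4/32 + 4/32 + 4/32 = 26/32 = 0.8125.
Kraft's inequality requires Σ ≤ 1; here Σ = 0.8125 ≤ 1, so such a prefix code exists.

0.8125; yes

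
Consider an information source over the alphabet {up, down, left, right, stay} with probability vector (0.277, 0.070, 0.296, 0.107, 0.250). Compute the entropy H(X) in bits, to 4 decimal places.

H = −Σ pᵢ log₂ pᵢ.
−0.277·log₂(0.277) = 0.5130
−0.070·log₂(0.070) = 0.2686
−0.296·log₂(0.296) = 0.5199
−0.107·log₂(0.107) = 0.3450
−0.250·log₂(0.250) = 0.5000
Sum ≈ 2.1464 → 2.1464 bits.

2.1464 bits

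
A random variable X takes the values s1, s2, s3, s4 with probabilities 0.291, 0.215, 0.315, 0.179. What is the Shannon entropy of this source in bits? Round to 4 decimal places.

H = −Σ pᵢ log₂ pᵢ.
−0.291·log₂(0.291) = 0.5182
−0.215·log₂(0.215) = 0.4768
−0.315·log₂(0.315) = 0.5250
−0.179·log₂(0.179) = 0.4443
Sum ≈ 1.9643 → 1.9643 bits.

1.9643 bits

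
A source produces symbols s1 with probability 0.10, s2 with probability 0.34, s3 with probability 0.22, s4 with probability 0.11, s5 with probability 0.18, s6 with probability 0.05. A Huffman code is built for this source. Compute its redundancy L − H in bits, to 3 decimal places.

0.056 bits

Entropy H = −Σ p log₂ p ≈ 2.3536 bits.
Huffman merges: 1/20+1/10→3/20; 11/100+3/20→13/50; 9/50+11/50→2/5; 13/50+17/50→3/5; 2/5+3/5→1. L = 241/100 ≈ 2.4100.
L − H = 2.4100 − 2.3536 = 0.056 bits.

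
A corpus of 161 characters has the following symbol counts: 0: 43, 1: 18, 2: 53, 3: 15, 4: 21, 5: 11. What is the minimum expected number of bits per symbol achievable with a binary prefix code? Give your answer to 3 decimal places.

Probabilities are the counts divided by 161.
Repeatedly combine the two least-probable nodes; the expected code length is the sum of the merged weights.
merge 11/161 + 15/161 → 26/161
merge 18/161 + 3/23 → 39/161
merge 26/161 + 39/161 → 65/161
merge 43/161 + 53/161 → 96/161
merge 65/161 + 96/161 → 1
L = 26/161 + 39/161 + 65/161 + 96/161 + 1 = 387/161 ≈ 2.404 bits/symbol.

2.404 bits/symbol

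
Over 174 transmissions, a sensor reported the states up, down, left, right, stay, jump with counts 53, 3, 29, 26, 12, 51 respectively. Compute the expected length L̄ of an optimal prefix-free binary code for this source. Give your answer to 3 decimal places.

2.322 bits/symbol

Probabilities are the counts divided by 174.
Repeatedly combine the two least-probable nodes; the expected code length is the sum of the merged weights.
merge 1/58 + 2/29 → 5/58
merge 5/58 + 13/87 → 41/174
merge 1/6 + 41/174 → 35/87
merge 17/58 + 53/174 → 52/87
merge 35/87 + 52/87 → 1
L = 5/58 + 41/174 + 35/87 + 52/87 + 1 = 202/87 ≈ 2.322 bits/symbol.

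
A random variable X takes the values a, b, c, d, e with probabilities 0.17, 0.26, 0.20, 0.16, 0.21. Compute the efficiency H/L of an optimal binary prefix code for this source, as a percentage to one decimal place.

98.7%

Entropy H = −Σ p log₂ p ≈ 2.3001 bits.
Huffman merges: 4/25+17/100→33/100; 1/5+21/100→41/100; 13/50+33/100→59/100; 41/100+59/100→1. L = 233/100 ≈ 2.3300.
Efficiency = H/L = 2.3001/2.3300 = 98.7%.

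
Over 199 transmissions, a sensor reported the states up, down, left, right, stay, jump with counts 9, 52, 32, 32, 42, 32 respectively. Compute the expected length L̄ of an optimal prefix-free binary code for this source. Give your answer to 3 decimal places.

2.528 bits/symbol

Probabilities are the counts divided by 199.
Repeatedly combine the two least-probable nodes; the expected code length is the sum of the merged weights.
merge 9/199 + 32/199 → 41/199
merge 32/199 + 32/199 → 64/199
merge 41/199 + 42/199 → 83/199
merge 52/199 + 64/199 → 116/199
merge 83/199 + 116/199 → 1
L = 41/199 + 64/199 + 83/199 + 116/199 + 1 = 503/199 ≈ 2.528 bits/symbol.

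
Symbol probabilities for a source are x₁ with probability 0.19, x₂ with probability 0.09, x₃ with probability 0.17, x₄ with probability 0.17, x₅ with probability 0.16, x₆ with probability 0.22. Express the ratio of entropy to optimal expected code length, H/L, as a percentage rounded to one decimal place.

Entropy H = −Σ p log₂ p ≈ 2.5406 bits.
Huffman merges: 9/100+4/25→1/4; 17/100+17/100→17/50; 19/100+11/50→41/100; 1/4+17/50→59/100; 41/100+59/100→1. L = 259/100 ≈ 2.5900.
Efficiency = H/L = 2.5406/2.5900 = 98.1%.

98.1%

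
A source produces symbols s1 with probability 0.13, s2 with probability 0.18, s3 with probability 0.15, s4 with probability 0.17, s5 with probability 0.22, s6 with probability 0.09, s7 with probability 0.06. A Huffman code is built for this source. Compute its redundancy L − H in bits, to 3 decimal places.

0.040 bits

Entropy H = −Σ p log₂ p ≈ 2.7098 bits.
Huffman merges: 3/50+9/100→3/20; 13/100+3/20→7/25; 3/20+17/100→8/25; 9/50+11/50→2/5; 7/25+8/25→3/5; 2/5+3/5→1. L = 11/4 ≈ 2.7500.
L − H = 2.7500 − 2.7098 = 0.040 bits.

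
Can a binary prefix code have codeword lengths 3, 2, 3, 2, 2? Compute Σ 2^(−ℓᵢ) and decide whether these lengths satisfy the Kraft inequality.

With common denominator 2^3 = 8: Σ 2^(−ℓᵢ) = 1/8 + 2/8 + 1/8 + 2/8 + 2/8 = 8/8 = 1.
Kraft's inequality requires Σ ≤ 1; here Σ = 1 ≤ 1, so such a prefix code exists.

1; yes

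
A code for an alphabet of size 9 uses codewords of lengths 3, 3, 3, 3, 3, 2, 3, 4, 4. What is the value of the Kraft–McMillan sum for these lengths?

With common denominator 2^4 = 16: Σ 2^(−ℓᵢ) = 2/16 + 2/16 + 2/16 + 2/16 + 2/16 + 4/16 + 2/16 + 1/16 + 1/16 = 18/16 = 1.125.

1.125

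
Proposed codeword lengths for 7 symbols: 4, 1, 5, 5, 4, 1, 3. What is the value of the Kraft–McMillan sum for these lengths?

1.3125

With common denominator 2^5 = 32: Σ 2^(−ℓᵢ) = 2/32 + 16/32 + 1/32 + 1/32 + 2/32 + 16/32 + 4/32 = 42/32 = 1.3125.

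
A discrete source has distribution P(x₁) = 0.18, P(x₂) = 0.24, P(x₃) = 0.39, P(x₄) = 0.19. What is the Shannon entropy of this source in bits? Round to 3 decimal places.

1.924 bits

H = −Σ pᵢ log₂ pᵢ.
−0.18·log₂(0.18) = 0.4453
−0.24·log₂(0.24) = 0.4941
−0.39·log₂(0.39) = 0.5298
−0.19·log₂(0.19) = 0.4552
Sum ≈ 1.9245 → 1.924 bits.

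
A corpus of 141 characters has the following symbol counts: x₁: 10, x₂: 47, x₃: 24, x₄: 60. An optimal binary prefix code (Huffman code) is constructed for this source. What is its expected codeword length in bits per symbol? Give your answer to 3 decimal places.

Probabilities are the counts divided by 141.
Repeatedly combine the two least-probable nodes; the expected code length is the sum of the merged weights.
merge 10/141 + 8/47 → 34/141
merge 34/141 + 1/3 → 27/47
merge 20/47 + 27/47 → 1
L = 34/141 + 27/47 + 1 = 256/141 ≈ 1.816 bits/symbol.

1.816 bits/symbol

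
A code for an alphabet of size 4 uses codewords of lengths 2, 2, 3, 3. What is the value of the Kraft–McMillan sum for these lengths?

0.75

With common denominator 2^3 = 8: Σ 2^(−ℓᵢ) = 2/8 + 2/8 + 1/8 + 1/8 = 6/8 = 0.75.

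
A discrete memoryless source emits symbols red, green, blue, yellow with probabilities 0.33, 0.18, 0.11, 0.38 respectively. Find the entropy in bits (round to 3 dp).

H = −Σ pᵢ log₂ pᵢ.
−0.33·log₂(0.33) = 0.5278
−0.18·log₂(0.18) = 0.4453
−0.11·log₂(0.11) = 0.3503
−0.38·log₂(0.38) = 0.5305
Sum ≈ 1.8539 → 1.854 bits.

1.854 bits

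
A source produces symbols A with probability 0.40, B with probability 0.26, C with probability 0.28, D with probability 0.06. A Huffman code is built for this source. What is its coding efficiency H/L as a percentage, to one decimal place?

93.3%

Entropy H = −Σ p log₂ p ≈ 1.7918 bits.
Huffman merges: 3/50+13/50→8/25; 7/25+8/25→3/5; 2/5+3/5→1. L = 48/25 ≈ 1.9200.
Efficiency = H/L = 1.7918/1.9200 = 93.3%.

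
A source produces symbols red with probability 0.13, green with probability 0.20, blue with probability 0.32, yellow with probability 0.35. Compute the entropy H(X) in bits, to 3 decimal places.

H = −Σ pᵢ log₂ pᵢ.
−0.13·log₂(0.13) = 0.3826
−0.20·log₂(0.20) = 0.4644
−0.32·log₂(0.32) = 0.5260
−0.35·log₂(0.35) = 0.5301
Sum ≈ 1.9032 → 1.903 bits.

1.903 bits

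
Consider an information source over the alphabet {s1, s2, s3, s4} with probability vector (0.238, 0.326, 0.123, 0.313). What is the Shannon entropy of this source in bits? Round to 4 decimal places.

1.9164 bits

H = −Σ pᵢ log₂ pᵢ.
−0.238·log₂(0.238) = 0.4929
−0.326·log₂(0.326) = 0.5272
−0.123·log₂(0.123) = 0.3719
−0.313·log₂(0.313) = 0.5245
Sum ≈ 1.9164 → 1.9164 bits.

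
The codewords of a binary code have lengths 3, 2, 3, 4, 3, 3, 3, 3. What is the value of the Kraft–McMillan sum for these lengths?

With common denominator 2^4 = 16: Σ 2^(−ℓᵢ) = 2/16 + 4/16 + 2/16 + 1/16 + 2/16 + 2/16 + 2/16 + 2/16 = 17/16 = 1.0625.

1.0625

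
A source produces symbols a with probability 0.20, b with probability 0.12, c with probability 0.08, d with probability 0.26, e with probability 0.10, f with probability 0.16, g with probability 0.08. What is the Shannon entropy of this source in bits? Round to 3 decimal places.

H = −Σ pᵢ log₂ pᵢ.
−0.20·log₂(0.20) = 0.4644
−0.12·log₂(0.12) = 0.3671
−0.08·log₂(0.08) = 0.2915
−0.26·log₂(0.26) = 0.5053
−0.10·log₂(0.10) = 0.3322
−0.16·log₂(0.16) = 0.4230
−0.08·log₂(0.08) = 0.2915
Sum ≈ 2.6750 → 2.675 bits.

2.675 bits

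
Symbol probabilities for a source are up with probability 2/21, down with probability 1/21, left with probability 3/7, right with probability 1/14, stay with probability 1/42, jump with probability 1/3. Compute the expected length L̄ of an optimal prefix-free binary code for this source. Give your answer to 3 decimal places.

2.024 bits/symbol

Repeatedly combine the two least-probable nodes; the expected code length is the sum of the merged weights.
merge 1/42 + 1/21 → 1/14
merge 1/14 + 1/14 → 1/7
merge 2/21 + 1/7 → 5/21
merge 5/21 + 1/3 → 4/7
merge 3/7 + 4/7 → 1
L = 1/14 + 1/7 + 5/21 + 4/7 + 1 = 85/42 ≈ 2.024 bits/symbol.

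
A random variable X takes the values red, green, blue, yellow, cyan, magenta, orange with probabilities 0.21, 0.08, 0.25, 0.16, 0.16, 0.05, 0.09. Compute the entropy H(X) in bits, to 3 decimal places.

H = −Σ pᵢ log₂ pᵢ.
−0.21·log₂(0.21) = 0.4728
−0.08·log₂(0.08) = 0.2915
−0.25·log₂(0.25) = 0.5000
−0.16·log₂(0.16) = 0.4230
−0.16·log₂(0.16) = 0.4230
−0.05·log₂(0.05) = 0.2161
−0.09·log₂(0.09) = 0.3127
Sum ≈ 2.6391 → 2.639 bits.

2.639 bits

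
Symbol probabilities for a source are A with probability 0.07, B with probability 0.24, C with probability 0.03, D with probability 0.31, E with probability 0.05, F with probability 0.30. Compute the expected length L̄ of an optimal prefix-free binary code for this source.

Repeatedly combine the two least-probable nodes; the expected code length is the sum of the merged weights.
merge 3/100 + 1/20 → 2/25
merge 7/100 + 2/25 → 3/20
merge 3/20 + 6/25 → 39/100
merge 3/10 + 31/100 → 61/100
merge 39/100 + 61/100 → 1
L = 2/25 + 3/20 + 39/100 + 61/100 + 1 = 223/100 = 2.23 bits/symbol.

2.23 bits/symbol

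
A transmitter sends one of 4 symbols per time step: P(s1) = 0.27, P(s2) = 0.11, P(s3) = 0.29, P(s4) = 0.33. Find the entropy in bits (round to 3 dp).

1.906 bits

H = −Σ pᵢ log₂ pᵢ.
−0.27·log₂(0.27) = 0.5100
−0.11·log₂(0.11) = 0.3503
−0.29·log₂(0.29) = 0.5179
−0.33·log₂(0.33) = 0.5278
Sum ≈ 1.9060 → 1.906 bits.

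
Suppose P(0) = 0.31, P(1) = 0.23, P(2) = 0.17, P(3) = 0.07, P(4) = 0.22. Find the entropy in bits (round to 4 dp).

H = −Σ pᵢ log₂ pᵢ.
−0.31·log₂(0.31) = 0.5238
−0.23·log₂(0.23) = 0.4877
−0.17·log₂(0.17) = 0.4346
−0.07·log₂(0.07) = 0.2686
−0.22·log₂(0.22) = 0.4806
Sum ≈ 2.1952 → 2.1952 bits.

2.1952 bits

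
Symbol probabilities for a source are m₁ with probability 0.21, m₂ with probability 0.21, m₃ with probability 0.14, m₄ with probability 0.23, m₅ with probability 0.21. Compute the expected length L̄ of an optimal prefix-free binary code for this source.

Repeatedly combine the two least-probable nodes; the expected code length is the sum of the merged weights.
merge 7/50 + 21/100 → 7/20
merge 21/100 + 21/100 → 21/50
merge 23/100 + 7/20 → 29/50
merge 21/50 + 29/50 → 1
L = 7/20 + 21/50 + 29/50 + 1 = 47/20 = 2.35 bits/symbol.

2.35 bits/symbol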